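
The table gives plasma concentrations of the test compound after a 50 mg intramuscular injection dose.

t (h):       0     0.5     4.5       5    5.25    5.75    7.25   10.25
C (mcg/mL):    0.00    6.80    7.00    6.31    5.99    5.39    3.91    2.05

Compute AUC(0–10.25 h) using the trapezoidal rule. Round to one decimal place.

AUC = 52.9 mcg/mL·h

Trapezoidal AUC_0→10.25:
  [0→0.5]: (0.00+6.80)/2 × 0.5 = 1.7
  [0.5→4.5]: (6.80+7.00)/2 × 4 = 27.6
  [4.5→5]: (7.00+6.31)/2 × 0.5 = 3.3275
  [5→5.25]: (6.31+5.99)/2 × 0.25 = 1.5375
  [5.25→5.75]: (5.99+5.39)/2 × 0.5 = 2.845
  [5.75→7.25]: (5.39+3.91)/2 × 1.5 = 6.975
  [7.25→10.25]: (3.91+2.05)/2 × 3 = 8.94
  Sum = 52.925 mcg/mL·h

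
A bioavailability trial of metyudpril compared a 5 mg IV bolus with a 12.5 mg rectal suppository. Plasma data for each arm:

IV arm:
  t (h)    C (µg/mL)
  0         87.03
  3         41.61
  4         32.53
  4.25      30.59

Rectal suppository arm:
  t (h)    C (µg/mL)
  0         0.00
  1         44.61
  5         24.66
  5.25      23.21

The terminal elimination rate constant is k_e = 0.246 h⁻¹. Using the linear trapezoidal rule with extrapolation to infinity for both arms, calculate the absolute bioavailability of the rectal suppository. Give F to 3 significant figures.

Trapezoidal AUC_0→4.25 (IV):
  [0→3]: (87.03+41.61)/2 × 3 = 192.96
  [3→4]: (41.61+32.53)/2 × 1 = 37.07
  [4→4.25]: (32.53+30.59)/2 × 0.25 = 7.89
  Sum = 237.92 µg/mL·h
IV tail: 30.59/0.246 = 124.350; AUC_iv,0→∞ = 237.92 + 124.350 = 362.27 µg/mL·h
Trapezoidal AUC_0→5.25 (rectal suppository):
  [0→1]: (0.00+44.61)/2 × 1 = 22.305
  [1→5]: (44.61+24.66)/2 × 4 = 138.54
  [5→5.25]: (24.66+23.21)/2 × 0.25 = 5.98375
  Sum = 166.82875 µg/mL·h
rectal suppository tail: 23.21/0.246 = 94.350; AUC_ev,0→∞ = 166.82875 + 94.350 = 261.17875 µg/mL·h
F = (AUC_ev/D_ev)/(AUC_iv/D_iv) = (261.17875/12.5)/(362.27/5) = 20.8943/72.454 = 0.2884

F = 0.288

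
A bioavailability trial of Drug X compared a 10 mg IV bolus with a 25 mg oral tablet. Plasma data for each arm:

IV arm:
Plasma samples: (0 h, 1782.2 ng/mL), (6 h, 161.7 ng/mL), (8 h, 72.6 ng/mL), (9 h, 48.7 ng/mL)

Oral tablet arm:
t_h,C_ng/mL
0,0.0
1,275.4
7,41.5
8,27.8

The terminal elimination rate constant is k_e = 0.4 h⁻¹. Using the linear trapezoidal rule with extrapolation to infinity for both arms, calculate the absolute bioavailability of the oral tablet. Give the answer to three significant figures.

Trapezoidal AUC_0→9 (IV):
  [0→6]: (1782.2+161.7)/2 × 6 = 5831.7
  [6→8]: (161.7+72.6)/2 × 2 = 234.3
  [8→9]: (72.6+48.7)/2 × 1 = 60.65
  Sum = 6126.65 ng/mL·h
IV tail: 48.7/0.4 = 121.750; AUC_iv,0→∞ = 6126.65 + 121.750 = 6248.4 ng/mL·h
Trapezoidal AUC_0→8 (oral tablet):
  [0→1]: (0.0+275.4)/2 × 1 = 137.7
  [1→7]: (275.4+41.5)/2 × 6 = 950.7
  [7→8]: (41.5+27.8)/2 × 1 = 34.65
  Sum = 1123.05 ng/mL·h
oral tablet tail: 27.8/0.4 = 69.500; AUC_ev,0→∞ = 1123.05 + 69.500 = 1192.55 ng/mL·h
F = (AUC_ev/D_ev)/(AUC_iv/D_iv) = (1192.55/25)/(6248.4/10) = 47.702/624.84 = 0.0763

F = 0.0763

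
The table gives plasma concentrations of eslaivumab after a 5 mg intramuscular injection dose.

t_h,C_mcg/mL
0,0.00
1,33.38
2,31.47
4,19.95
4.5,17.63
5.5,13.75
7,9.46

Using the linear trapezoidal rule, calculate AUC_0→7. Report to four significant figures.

Trapezoidal AUC_0→7:
  [0→1]: (0.00+33.38)/2 × 1 = 16.69
  [1→2]: (33.38+31.47)/2 × 1 = 32.425
  [2→4]: (31.47+19.95)/2 × 2 = 51.42
  [4→4.5]: (19.95+17.63)/2 × 0.5 = 9.395
  [4.5→5.5]: (17.63+13.75)/2 × 1 = 15.69
  [5.5→7]: (13.75+9.46)/2 × 1.5 = 17.4075
  Sum = 143.0275 mcg/mL·h

AUC = 143.0 mcg/mL·h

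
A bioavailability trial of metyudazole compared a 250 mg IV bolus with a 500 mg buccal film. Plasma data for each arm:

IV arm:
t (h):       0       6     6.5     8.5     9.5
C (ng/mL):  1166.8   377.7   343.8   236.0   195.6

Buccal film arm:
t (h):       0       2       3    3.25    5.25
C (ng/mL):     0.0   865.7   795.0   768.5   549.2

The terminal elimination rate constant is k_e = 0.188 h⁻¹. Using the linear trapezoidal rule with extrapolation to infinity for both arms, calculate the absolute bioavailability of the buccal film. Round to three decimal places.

Trapezoidal AUC_0→9.5 (IV):
  [0→6]: (1166.8+377.7)/2 × 6 = 4633.5
  [6→6.5]: (377.7+343.8)/2 × 0.5 = 180.375
  [6.5→8.5]: (343.8+236.0)/2 × 2 = 579.8
  [8.5→9.5]: (236.0+195.6)/2 × 1 = 215.8
  Sum = 5609.475 ng/mL·h
IV tail: 195.6/0.188 = 1040.426; AUC_iv,0→∞ = 5609.475 + 1040.426 = 6649.901 ng/mL·h
Trapezoidal AUC_0→5.25 (buccal film):
  [0→2]: (0.0+865.7)/2 × 2 = 865.7
  [2→3]: (865.7+795.0)/2 × 1 = 830.35
  [3→3.25]: (795.0+768.5)/2 × 0.25 = 195.4375
  [3.25→5.25]: (768.5+549.2)/2 × 2 = 1317.7
  Sum = 3209.1875 ng/mL·h
buccal film tail: 549.2/0.188 = 2921.277; AUC_ev,0→∞ = 3209.1875 + 2921.277 = 6130.4645 ng/mL·h
F = (AUC_ev/D_ev)/(AUC_iv/D_iv) = (6130.4645/500)/(6649.901/250) = 12.260929/26.599604 = 0.4609

F = 0.461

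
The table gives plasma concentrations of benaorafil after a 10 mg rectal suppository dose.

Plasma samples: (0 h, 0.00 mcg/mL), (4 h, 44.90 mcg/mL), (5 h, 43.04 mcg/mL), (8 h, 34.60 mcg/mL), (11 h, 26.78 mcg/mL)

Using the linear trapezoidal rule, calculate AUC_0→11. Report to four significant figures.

Trapezoidal AUC_0→11:
  [0→4]: (0.00+44.90)/2 × 4 = 89.8
  [4→5]: (44.90+43.04)/2 × 1 = 43.97
  [5→8]: (43.04+34.60)/2 × 3 = 116.46
  [8→11]: (34.60+26.78)/2 × 3 = 92.07
  Sum = 342.3 mcg/mL·h

AUC = 342.3 mcg/mL·h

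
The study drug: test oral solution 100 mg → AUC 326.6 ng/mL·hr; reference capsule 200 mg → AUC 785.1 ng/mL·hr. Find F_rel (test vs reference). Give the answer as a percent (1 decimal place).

F_rel = (AUC_test/D_test) / (AUC_ref/D_ref)
      = (326.6/100) / (785.1/200)
      = 3.266 / 3.9255 = 0.8320 = 83.20%

F_rel = 83.2%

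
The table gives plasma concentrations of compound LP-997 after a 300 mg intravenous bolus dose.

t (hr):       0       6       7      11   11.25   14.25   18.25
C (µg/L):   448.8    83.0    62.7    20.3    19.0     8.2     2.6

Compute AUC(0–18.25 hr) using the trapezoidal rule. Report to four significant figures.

AUC = 1902 µg/L·hr

Trapezoidal AUC_0→18.25:
  [0→6]: (448.8+83.0)/2 × 6 = 1595.4
  [6→7]: (83.0+62.7)/2 × 1 = 72.85
  [7→11]: (62.7+20.3)/2 × 4 = 166.0
  [11→11.25]: (20.3+19.0)/2 × 0.25 = 4.9125
  [11.25→14.25]: (19.0+8.2)/2 × 3 = 40.8
  [14.25→18.25]: (8.2+2.6)/2 × 4 = 21.6
  Sum = 1901.5625 µg/L·hr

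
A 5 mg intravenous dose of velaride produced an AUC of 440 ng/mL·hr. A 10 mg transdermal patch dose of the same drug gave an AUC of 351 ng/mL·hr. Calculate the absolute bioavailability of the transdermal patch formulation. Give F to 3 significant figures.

F = 0.399

F = (AUC_ev / D_ev) / (AUC_iv / D_iv)
  = (351/10) / (440/5)
  = 35.1 / 88 = 0.3989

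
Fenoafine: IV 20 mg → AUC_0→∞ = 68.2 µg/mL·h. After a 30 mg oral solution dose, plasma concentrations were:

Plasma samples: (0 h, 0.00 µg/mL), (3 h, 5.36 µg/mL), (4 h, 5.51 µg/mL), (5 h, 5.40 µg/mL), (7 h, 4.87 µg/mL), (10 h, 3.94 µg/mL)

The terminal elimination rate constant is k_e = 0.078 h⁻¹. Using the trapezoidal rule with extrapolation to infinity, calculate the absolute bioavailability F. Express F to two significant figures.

F = 0.91

Trapezoidal AUC_0→10 (oral solution):
  [0→3]: (0.00+5.36)/2 × 3 = 8.04
  [3→4]: (5.36+5.51)/2 × 1 = 5.435
  [4→5]: (5.51+5.40)/2 × 1 = 5.455
  [5→7]: (5.40+4.87)/2 × 2 = 10.27
  [7→10]: (4.87+3.94)/2 × 3 = 13.215
  Sum = 42.415 µg/mL·h
Tail: C_last/k_e = 3.94/0.078 = 50.513
AUC_0→∞ (oral solution) = 42.415 + 50.513 = 92.928 µg/mL·h
F = (AUC_ev/D_ev)/(AUC_iv/D_iv) = (92.928/30)/(68.2/20) = 3.0976/3.41 = 0.9084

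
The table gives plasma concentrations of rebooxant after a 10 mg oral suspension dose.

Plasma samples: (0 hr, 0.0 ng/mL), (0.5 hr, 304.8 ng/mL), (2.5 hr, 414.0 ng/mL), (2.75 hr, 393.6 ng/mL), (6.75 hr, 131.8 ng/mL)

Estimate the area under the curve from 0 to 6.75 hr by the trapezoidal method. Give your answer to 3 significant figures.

AUC = 1950 ng/mL·hr

Trapezoidal AUC_0→6.75:
  [0→0.5]: (0.0+304.8)/2 × 0.5 = 76.2
  [0.5→2.5]: (304.8+414.0)/2 × 2 = 718.8
  [2.5→2.75]: (414.0+393.6)/2 × 0.25 = 100.95
  [2.75→6.75]: (393.6+131.8)/2 × 4 = 1050.8
  Sum = 1946.75 ng/mL·hr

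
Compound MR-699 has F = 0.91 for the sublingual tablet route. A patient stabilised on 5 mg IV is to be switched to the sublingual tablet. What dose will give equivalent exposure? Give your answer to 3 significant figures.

For equal systemic exposure: F × D_ev = D_iv
D_ev = D_iv / F = 5 / 0.91 = 5.49451 mg

D_sublingual = 5.49 mg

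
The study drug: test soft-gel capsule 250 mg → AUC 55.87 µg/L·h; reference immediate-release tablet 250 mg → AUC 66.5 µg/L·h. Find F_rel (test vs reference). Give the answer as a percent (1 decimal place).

F_rel = (AUC_test/D_test) / (AUC_ref/D_ref)
      = (55.87/250) / (66.5/250)
      = 0.22348 / 0.266 = 0.8402 = 84.02%

F_rel = 84.0%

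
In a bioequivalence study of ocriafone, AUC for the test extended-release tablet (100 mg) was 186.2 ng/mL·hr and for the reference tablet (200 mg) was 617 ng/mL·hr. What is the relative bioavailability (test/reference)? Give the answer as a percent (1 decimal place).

F_rel = (AUC_test/D_test) / (AUC_ref/D_ref)
      = (186.2/100) / (617/200)
      = 1.862 / 3.085 = 0.6036 = 60.36%

F_rel = 60.4%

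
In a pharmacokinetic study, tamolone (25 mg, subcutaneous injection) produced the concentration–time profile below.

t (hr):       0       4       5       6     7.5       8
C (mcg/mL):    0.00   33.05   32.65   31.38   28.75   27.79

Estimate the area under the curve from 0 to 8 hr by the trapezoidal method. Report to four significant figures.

Trapezoidal AUC_0→8:
  [0→4]: (0.00+33.05)/2 × 4 = 66.1
  [4→5]: (33.05+32.65)/2 × 1 = 32.85
  [5→6]: (32.65+31.38)/2 × 1 = 32.015
  [6→7.5]: (31.38+28.75)/2 × 1.5 = 45.0975
  [7.5→8]: (28.75+27.79)/2 × 0.5 = 14.135
  Sum = 190.1975 mcg/mL·hr

AUC = 190.2 mcg/mL·hr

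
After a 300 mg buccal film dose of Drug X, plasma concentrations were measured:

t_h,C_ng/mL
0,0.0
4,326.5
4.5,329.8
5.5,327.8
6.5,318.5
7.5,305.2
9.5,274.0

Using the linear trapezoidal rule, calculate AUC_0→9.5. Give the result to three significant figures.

AUC = 2360 ng/mL·h

Trapezoidal AUC_0→9.5:
  [0→4]: (0.0+326.5)/2 × 4 = 653.0
  [4→4.5]: (326.5+329.8)/2 × 0.5 = 164.075
  [4.5→5.5]: (329.8+327.8)/2 × 1 = 328.8
  [5.5→6.5]: (327.8+318.5)/2 × 1 = 323.15
  [6.5→7.5]: (318.5+305.2)/2 × 1 = 311.85
  [7.5→9.5]: (305.2+274.0)/2 × 2 = 579.2
  Sum = 2360.075 ng/mL·h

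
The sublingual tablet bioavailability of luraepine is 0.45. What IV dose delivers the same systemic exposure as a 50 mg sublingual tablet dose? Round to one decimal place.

Systemic exposure from an extravascular dose = F × D_ev, so the equivalent IV dose is F × D_ev.
D_iv = F × D_ev = 0.45 × 50 = 22.5 mg

D_iv = 22.5 mg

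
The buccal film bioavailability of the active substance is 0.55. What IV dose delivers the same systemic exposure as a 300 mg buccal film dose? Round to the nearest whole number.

Systemic exposure from an extravascular dose = F × D_ev, so the equivalent IV dose is F × D_ev.
D_iv = F × D_ev = 0.55 × 300 = 165 mg

D_iv = 165 mg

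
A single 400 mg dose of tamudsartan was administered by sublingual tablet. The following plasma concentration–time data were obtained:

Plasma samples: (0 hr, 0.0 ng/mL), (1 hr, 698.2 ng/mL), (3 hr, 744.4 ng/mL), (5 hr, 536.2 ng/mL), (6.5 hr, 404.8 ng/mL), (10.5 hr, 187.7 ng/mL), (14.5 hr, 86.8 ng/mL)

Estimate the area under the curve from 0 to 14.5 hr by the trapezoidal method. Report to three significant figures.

Trapezoidal AUC_0→14.5:
  [0→1]: (0.0+698.2)/2 × 1 = 349.1
  [1→3]: (698.2+744.4)/2 × 2 = 1442.6
  [3→5]: (744.4+536.2)/2 × 2 = 1280.6
  [5→6.5]: (536.2+404.8)/2 × 1.5 = 705.75
  [6.5→10.5]: (404.8+187.7)/2 × 4 = 1185.0
  [10.5→14.5]: (187.7+86.8)/2 × 4 = 549.0
  Sum = 5512.05 ng/mL·hr

AUC = 5510 ng/mL·hr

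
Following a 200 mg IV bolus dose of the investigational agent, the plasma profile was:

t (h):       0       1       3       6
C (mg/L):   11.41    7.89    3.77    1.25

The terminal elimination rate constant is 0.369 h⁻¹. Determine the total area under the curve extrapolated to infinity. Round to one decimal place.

Trapezoidal AUC_0→6:
  [0→1]: (11.41+7.89)/2 × 1 = 9.65
  [1→3]: (7.89+3.77)/2 × 2 = 11.66
  [3→6]: (3.77+1.25)/2 × 3 = 7.53
  Sum = 28.84 mg/L·h
Extrapolated tail: C_last / k_e = 1.25 / 0.369 = 3.388
AUC_0→∞ = 28.84 + 3.388 = 32.228 mg/L·h

AUC = 32.2 mg/L·h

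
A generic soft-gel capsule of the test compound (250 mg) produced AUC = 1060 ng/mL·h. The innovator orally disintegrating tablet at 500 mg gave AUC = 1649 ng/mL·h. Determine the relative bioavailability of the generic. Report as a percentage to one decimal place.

F_rel = 128.6%

F_rel = (AUC_test/D_test) / (AUC_ref/D_ref)
      = (1060/250) / (1649/500)
      = 4.24 / 3.298 = 1.2856 = 128.56%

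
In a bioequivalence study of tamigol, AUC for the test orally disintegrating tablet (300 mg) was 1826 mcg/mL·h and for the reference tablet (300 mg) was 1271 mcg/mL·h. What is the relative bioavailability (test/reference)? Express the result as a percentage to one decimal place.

F_rel = 143.7%

F_rel = (AUC_test/D_test) / (AUC_ref/D_ref)
      = (1826/300) / (1271/300)
      = 6.08667 / 4.23667 = 1.4367 = 143.67%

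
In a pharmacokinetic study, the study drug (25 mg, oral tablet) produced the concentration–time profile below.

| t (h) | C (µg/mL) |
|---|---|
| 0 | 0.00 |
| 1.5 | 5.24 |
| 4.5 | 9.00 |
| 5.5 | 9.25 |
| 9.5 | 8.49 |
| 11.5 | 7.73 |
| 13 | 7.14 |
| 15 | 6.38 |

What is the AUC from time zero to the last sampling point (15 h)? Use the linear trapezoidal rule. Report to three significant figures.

Trapezoidal AUC_0→15:
  [0→1.5]: (0.00+5.24)/2 × 1.5 = 3.93
  [1.5→4.5]: (5.24+9.00)/2 × 3 = 21.36
  [4.5→5.5]: (9.00+9.25)/2 × 1 = 9.125
  [5.5→9.5]: (9.25+8.49)/2 × 4 = 35.48
  [9.5→11.5]: (8.49+7.73)/2 × 2 = 16.22
  [11.5→13]: (7.73+7.14)/2 × 1.5 = 11.1525
  [13→15]: (7.14+6.38)/2 × 2 = 13.52
  Sum = 110.7875 µg/mL·h

AUC = 111 µg/mL·h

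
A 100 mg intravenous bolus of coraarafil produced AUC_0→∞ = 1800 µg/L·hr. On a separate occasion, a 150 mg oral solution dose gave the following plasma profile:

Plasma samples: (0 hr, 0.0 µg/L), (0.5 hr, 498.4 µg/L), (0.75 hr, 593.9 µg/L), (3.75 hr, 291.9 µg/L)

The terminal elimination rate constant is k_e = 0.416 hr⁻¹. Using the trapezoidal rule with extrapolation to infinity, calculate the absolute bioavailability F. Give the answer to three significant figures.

Trapezoidal AUC_0→3.75 (oral solution):
  [0→0.5]: (0.0+498.4)/2 × 0.5 = 124.6
  [0.5→0.75]: (498.4+593.9)/2 × 0.25 = 136.5375
  [0.75→3.75]: (593.9+291.9)/2 × 3 = 1328.7
  Sum = 1589.8375 µg/L·hr
Tail: C_last/k_e = 291.9/0.416 = 701.683
AUC_0→∞ (oral solution) = 1589.8375 + 701.683 = 2291.5205 µg/L·hr
F = (AUC_ev/D_ev)/(AUC_iv/D_iv) = (2291.5205/150)/(1800/100) = 15.2768/18 = 0.8487

F = 0.849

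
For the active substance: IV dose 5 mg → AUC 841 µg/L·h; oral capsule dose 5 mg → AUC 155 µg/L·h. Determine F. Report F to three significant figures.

F = 0.184

F = (AUC_ev / D_ev) / (AUC_iv / D_iv)
  = (155/5) / (841/5)
  = 31 / 168.2 = 0.1843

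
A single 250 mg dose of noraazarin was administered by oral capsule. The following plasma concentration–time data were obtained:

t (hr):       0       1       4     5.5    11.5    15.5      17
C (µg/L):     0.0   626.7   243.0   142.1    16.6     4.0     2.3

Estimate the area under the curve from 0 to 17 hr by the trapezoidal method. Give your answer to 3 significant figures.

Trapezoidal AUC_0→17:
  [0→1]: (0.0+626.7)/2 × 1 = 313.35
  [1→4]: (626.7+243.0)/2 × 3 = 1304.55
  [4→5.5]: (243.0+142.1)/2 × 1.5 = 288.825
  [5.5→11.5]: (142.1+16.6)/2 × 6 = 476.1
  [11.5→15.5]: (16.6+4.0)/2 × 4 = 41.2
  [15.5→17]: (4.0+2.3)/2 × 1.5 = 4.725
  Sum = 2428.75 µg/L·hr

AUC = 2430 µg/L·hr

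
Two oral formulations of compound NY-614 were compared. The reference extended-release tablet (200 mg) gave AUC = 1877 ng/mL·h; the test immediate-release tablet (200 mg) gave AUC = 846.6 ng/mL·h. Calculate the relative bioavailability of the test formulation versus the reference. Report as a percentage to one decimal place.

F_rel = 45.1%

F_rel = (AUC_test/D_test) / (AUC_ref/D_ref)
      = (846.6/200) / (1877/200)
      = 4.233 / 9.385 = 0.4510 = 45.10%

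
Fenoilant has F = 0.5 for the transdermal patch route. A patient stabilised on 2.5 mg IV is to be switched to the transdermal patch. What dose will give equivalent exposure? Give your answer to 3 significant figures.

D_transdermal = 5.00 mg

For equal systemic exposure: F × D_ev = D_iv
D_ev = D_iv / F = 2.5 / 0.5 = 5 mg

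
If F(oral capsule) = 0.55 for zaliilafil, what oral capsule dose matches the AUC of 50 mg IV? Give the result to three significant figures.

D_oral = 90.9 mg

For equal systemic exposure: F × D_ev = D_iv
D_ev = D_iv / F = 50 / 0.55 = 90.9091 mg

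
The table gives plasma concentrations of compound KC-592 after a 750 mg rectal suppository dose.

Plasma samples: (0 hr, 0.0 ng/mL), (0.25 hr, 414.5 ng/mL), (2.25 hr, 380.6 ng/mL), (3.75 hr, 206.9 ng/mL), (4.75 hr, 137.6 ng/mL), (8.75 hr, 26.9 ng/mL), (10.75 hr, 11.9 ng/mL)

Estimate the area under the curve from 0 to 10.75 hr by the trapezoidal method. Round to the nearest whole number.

Trapezoidal AUC_0→10.75:
  [0→0.25]: (0.0+414.5)/2 × 0.25 = 51.8125
  [0.25→2.25]: (414.5+380.6)/2 × 2 = 795.1
  [2.25→3.75]: (380.6+206.9)/2 × 1.5 = 440.625
  [3.75→4.75]: (206.9+137.6)/2 × 1 = 172.25
  [4.75→8.75]: (137.6+26.9)/2 × 4 = 329.0
  [8.75→10.75]: (26.9+11.9)/2 × 2 = 38.8
  Sum = 1827.5875 ng/mL·hr

AUC = 1828 ng/mL·hr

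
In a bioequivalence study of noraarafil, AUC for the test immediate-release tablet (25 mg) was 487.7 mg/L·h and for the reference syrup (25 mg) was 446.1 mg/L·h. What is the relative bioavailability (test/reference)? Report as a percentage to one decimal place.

F_rel = (AUC_test/D_test) / (AUC_ref/D_ref)
      = (487.7/25) / (446.1/25)
      = 19.508 / 17.844 = 1.0933 = 109.33%

F_rel = 109.3%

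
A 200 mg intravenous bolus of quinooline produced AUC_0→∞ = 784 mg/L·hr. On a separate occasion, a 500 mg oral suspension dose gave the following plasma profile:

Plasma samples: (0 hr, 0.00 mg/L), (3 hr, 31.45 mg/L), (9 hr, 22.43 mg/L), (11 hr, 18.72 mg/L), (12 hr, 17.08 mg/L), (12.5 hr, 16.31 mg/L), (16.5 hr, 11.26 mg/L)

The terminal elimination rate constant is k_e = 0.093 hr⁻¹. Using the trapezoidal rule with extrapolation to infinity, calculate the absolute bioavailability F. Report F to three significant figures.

F = 0.231

Trapezoidal AUC_0→16.5 (oral suspension):
  [0→3]: (0.00+31.45)/2 × 3 = 47.175
  [3→9]: (31.45+22.43)/2 × 6 = 161.64
  [9→11]: (22.43+18.72)/2 × 2 = 41.15
  [11→12]: (18.72+17.08)/2 × 1 = 17.9
  [12→12.5]: (17.08+16.31)/2 × 0.5 = 8.3475
  [12.5→16.5]: (16.31+11.26)/2 × 4 = 55.14
  Sum = 331.3525 mg/L·hr
Tail: C_last/k_e = 11.26/0.093 = 121.075
AUC_0→∞ (oral suspension) = 331.3525 + 121.075 = 452.4275 mg/L·hr
F = (AUC_ev/D_ev)/(AUC_iv/D_iv) = (452.4275/500)/(784/200) = 0.904855/3.92 = 0.2308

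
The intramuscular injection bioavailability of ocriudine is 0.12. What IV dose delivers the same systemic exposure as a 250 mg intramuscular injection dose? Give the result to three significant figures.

Systemic exposure from an extravascular dose = F × D_ev, so the equivalent IV dose is F × D_ev.
D_iv = F × D_ev = 0.12 × 250 = 30 mg

D_iv = 30.0 mg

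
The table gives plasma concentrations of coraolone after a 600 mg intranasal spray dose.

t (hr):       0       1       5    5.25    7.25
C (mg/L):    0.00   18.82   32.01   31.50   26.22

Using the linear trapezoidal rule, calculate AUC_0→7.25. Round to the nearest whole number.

AUC = 177 mg/L·hr

Trapezoidal AUC_0→7.25:
  [0→1]: (0.00+18.82)/2 × 1 = 9.41
  [1→5]: (18.82+32.01)/2 × 4 = 101.66
  [5→5.25]: (32.01+31.50)/2 × 0.25 = 7.93875
  [5.25→7.25]: (31.50+26.22)/2 × 2 = 57.72
  Sum = 176.72875 mg/L·hr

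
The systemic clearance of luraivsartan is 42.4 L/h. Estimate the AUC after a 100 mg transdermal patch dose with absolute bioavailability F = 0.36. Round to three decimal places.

AUC_0→∞ = F × Dose / CL
        = 0.36 × 100 / 42.4 = 0.849057 mg/L·h

AUC = 0.849 mg/L·h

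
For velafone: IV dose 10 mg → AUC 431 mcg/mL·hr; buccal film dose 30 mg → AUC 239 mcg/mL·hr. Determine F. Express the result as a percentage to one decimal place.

F = (AUC_ev / D_ev) / (AUC_iv / D_iv)
  = (239/30) / (431/10)
  = 7.96667 / 43.1 = 0.1848
  = 18.48%

F = 18.5%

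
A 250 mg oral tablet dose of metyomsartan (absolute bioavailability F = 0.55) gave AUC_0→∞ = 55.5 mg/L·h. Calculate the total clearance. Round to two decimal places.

CL = F × Dose / AUC_0→∞
   = 0.55 × 250 / 55.5 = 2.47748 L/h

CL = 2.48 L/h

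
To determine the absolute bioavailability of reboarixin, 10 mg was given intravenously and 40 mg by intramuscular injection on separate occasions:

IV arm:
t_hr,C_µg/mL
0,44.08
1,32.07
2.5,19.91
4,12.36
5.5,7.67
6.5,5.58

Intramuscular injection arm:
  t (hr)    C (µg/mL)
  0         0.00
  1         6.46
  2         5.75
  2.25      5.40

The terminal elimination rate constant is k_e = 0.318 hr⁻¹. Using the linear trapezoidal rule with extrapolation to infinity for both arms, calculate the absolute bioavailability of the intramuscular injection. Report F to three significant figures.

Trapezoidal AUC_0→6.5 (IV):
  [0→1]: (44.08+32.07)/2 × 1 = 38.075
  [1→2.5]: (32.07+19.91)/2 × 1.5 = 38.985
  [2.5→4]: (19.91+12.36)/2 × 1.5 = 24.2025
  [4→5.5]: (12.36+7.67)/2 × 1.5 = 15.0225
  [5.5→6.5]: (7.67+5.58)/2 × 1 = 6.625
  Sum = 122.91 µg/mL·hr
IV tail: 5.58/0.318 = 17.547; AUC_iv,0→∞ = 122.91 + 17.547 = 140.457 µg/mL·hr
Trapezoidal AUC_0→2.25 (intramuscular injection):
  [0→1]: (0.00+6.46)/2 × 1 = 3.23
  [1→2]: (6.46+5.75)/2 × 1 = 6.105
  [2→2.25]: (5.75+5.40)/2 × 0.25 = 1.39375
  Sum = 10.72875 µg/mL·hr
intramuscular injection tail: 5.40/0.318 = 16.981; AUC_ev,0→∞ = 10.72875 + 16.981 = 27.70975 µg/mL·hr
F = (AUC_ev/D_ev)/(AUC_iv/D_iv) = (27.70975/40)/(140.457/10) = 0.69274375/14.0457 = 0.0493

F = 0.0493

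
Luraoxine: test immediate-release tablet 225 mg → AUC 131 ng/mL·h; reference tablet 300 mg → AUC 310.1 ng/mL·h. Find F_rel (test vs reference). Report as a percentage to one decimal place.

F_rel = 56.3%

F_rel = (AUC_test/D_test) / (AUC_ref/D_ref)
      = (131/225) / (310.1/300)
      = 0.582222 / 1.03367 = 0.5633 = 56.33%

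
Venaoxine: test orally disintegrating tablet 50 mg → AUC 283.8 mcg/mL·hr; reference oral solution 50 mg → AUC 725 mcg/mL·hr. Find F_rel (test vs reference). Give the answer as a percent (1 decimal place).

F_rel = (AUC_test/D_test) / (AUC_ref/D_ref)
      = (283.8/50) / (725/50)
      = 5.676 / 14.5 = 0.3914 = 39.14%

F_rel = 39.1%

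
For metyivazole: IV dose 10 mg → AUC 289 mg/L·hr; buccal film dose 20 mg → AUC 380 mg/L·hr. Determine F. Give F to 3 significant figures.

F = 0.657

F = (AUC_ev / D_ev) / (AUC_iv / D_iv)
  = (380/20) / (289/10)
  = 19 / 28.9 = 0.6574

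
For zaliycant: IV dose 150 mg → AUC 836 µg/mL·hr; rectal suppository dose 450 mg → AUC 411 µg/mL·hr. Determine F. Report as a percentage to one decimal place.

F = 16.4%

F = (AUC_ev / D_ev) / (AUC_iv / D_iv)
  = (411/450) / (836/150)
  = 0.913333 / 5.57333 = 0.1639
  = 16.39%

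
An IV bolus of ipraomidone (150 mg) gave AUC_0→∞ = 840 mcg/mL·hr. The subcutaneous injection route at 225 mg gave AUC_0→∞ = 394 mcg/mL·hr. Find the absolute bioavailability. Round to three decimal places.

F = 0.313

F = (AUC_ev / D_ev) / (AUC_iv / D_iv)
  = (394/225) / (840/150)
  = 1.75111 / 5.6 = 0.3127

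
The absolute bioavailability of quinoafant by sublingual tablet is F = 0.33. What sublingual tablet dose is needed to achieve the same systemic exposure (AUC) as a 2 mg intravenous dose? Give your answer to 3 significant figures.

For equal systemic exposure: F × D_ev = D_iv
D_ev = D_iv / F = 2 / 0.33 = 6.06061 mg

D_sublingual = 6.06 mg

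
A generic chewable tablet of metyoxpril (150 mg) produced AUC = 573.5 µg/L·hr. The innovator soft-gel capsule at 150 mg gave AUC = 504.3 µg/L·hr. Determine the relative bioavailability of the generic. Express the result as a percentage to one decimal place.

F_rel = (AUC_test/D_test) / (AUC_ref/D_ref)
      = (573.5/150) / (504.3/150)
      = 3.82333 / 3.362 = 1.1372 = 113.72%

F_rel = 113.7%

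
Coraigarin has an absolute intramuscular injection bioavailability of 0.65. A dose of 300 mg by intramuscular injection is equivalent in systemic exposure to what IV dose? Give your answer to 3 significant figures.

Systemic exposure from an extravascular dose = F × D_ev, so the equivalent IV dose is F × D_ev.
D_iv = F × D_ev = 0.65 × 300 = 195 mg

D_iv = 195 mg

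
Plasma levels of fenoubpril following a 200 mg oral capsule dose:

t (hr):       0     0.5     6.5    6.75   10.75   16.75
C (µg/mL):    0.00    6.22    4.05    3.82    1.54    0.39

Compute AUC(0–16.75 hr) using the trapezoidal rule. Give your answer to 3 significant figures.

Trapezoidal AUC_0→16.75:
  [0→0.5]: (0.00+6.22)/2 × 0.5 = 1.555
  [0.5→6.5]: (6.22+4.05)/2 × 6 = 30.81
  [6.5→6.75]: (4.05+3.82)/2 × 0.25 = 0.98375
  [6.75→10.75]: (3.82+1.54)/2 × 4 = 10.72
  [10.75→16.75]: (1.54+0.39)/2 × 6 = 5.79
  Sum = 49.85875 µg/mL·hr

AUC = 49.9 µg/mL·hr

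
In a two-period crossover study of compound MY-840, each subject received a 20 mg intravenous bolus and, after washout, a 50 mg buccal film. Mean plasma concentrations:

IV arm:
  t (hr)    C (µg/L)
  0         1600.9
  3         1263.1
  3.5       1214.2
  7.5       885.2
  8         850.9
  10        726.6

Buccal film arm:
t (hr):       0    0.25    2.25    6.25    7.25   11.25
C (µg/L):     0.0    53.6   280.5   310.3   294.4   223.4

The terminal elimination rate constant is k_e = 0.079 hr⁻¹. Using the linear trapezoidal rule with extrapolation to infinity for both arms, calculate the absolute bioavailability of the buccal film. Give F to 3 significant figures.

F = 0.112

Trapezoidal AUC_0→10 (IV):
  [0→3]: (1600.9+1263.1)/2 × 3 = 4296.0
  [3→3.5]: (1263.1+1214.2)/2 × 0.5 = 619.325
  [3.5→7.5]: (1214.2+885.2)/2 × 4 = 4198.8
  [7.5→8]: (885.2+850.9)/2 × 0.5 = 434.025
  [8→10]: (850.9+726.6)/2 × 2 = 1577.5
  Sum = 11125.65 µg/L·hr
IV tail: 726.6/0.079 = 9197.468; AUC_iv,0→∞ = 11125.65 + 9197.468 = 20323.118 µg/L·hr
Trapezoidal AUC_0→11.25 (buccal film):
  [0→0.25]: (0.0+53.6)/2 × 0.25 = 6.7
  [0.25→2.25]: (53.6+280.5)/2 × 2 = 334.1
  [2.25→6.25]: (280.5+310.3)/2 × 4 = 1181.6
  [6.25→7.25]: (310.3+294.4)/2 × 1 = 302.35
  [7.25→11.25]: (294.4+223.4)/2 × 4 = 1035.6
  Sum = 2860.35 µg/L·hr
buccal film tail: 223.4/0.079 = 2827.848; AUC_ev,0→∞ = 2860.35 + 2827.848 = 5688.198 µg/L·hr
F = (AUC_ev/D_ev)/(AUC_iv/D_iv) = (5688.198/50)/(20323.118/20) = 113.76396/1016.1559 = 0.1120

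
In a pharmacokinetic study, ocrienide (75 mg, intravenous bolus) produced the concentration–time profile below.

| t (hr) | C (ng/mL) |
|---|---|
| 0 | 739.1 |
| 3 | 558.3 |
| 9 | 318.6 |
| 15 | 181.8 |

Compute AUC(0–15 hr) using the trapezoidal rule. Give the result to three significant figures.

AUC = 6080 ng/mL·hr

Trapezoidal AUC_0→15:
  [0→3]: (739.1+558.3)/2 × 3 = 1946.1
  [3→9]: (558.3+318.6)/2 × 6 = 2630.7
  [9→15]: (318.6+181.8)/2 × 6 = 1501.2
  Sum = 6078.0 ng/mL·hr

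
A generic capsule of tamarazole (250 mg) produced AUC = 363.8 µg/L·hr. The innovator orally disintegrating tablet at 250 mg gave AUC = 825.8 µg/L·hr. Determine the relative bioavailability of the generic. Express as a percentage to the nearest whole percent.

F_rel = (AUC_test/D_test) / (AUC_ref/D_ref)
      = (363.8/250) / (825.8/250)
      = 1.4552 / 3.3032 = 0.4405 = 44.05%

F_rel = 44%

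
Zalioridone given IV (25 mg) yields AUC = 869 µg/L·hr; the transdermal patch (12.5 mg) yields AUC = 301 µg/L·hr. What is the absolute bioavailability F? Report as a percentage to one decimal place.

F = 69.3%

F = (AUC_ev / D_ev) / (AUC_iv / D_iv)
  = (301/12.5) / (869/25)
  = 24.08 / 34.76 = 0.6928
  = 69.28%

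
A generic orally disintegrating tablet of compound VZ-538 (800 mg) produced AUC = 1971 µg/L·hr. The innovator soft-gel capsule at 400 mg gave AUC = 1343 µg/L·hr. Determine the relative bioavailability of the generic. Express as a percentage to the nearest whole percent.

F_rel = (AUC_test/D_test) / (AUC_ref/D_ref)
      = (1971/800) / (1343/400)
      = 2.46375 / 3.3575 = 0.7338 = 73.38%

F_rel = 73%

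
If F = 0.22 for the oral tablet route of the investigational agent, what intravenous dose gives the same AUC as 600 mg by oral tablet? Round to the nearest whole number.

Systemic exposure from an extravascular dose = F × D_ev, so the equivalent IV dose is F × D_ev.
D_iv = F × D_ev = 0.22 × 600 = 132 mg

D_iv = 132 mg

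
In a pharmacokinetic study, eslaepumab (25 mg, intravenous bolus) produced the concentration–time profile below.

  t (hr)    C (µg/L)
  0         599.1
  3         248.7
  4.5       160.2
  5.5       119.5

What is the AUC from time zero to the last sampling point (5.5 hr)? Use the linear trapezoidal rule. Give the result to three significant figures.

AUC = 1720 µg/L·hr

Trapezoidal AUC_0→5.5:
  [0→3]: (599.1+248.7)/2 × 3 = 1271.7
  [3→4.5]: (248.7+160.2)/2 × 1.5 = 306.675
  [4.5→5.5]: (160.2+119.5)/2 × 1 = 139.85
  Sum = 1718.225 µg/L·hr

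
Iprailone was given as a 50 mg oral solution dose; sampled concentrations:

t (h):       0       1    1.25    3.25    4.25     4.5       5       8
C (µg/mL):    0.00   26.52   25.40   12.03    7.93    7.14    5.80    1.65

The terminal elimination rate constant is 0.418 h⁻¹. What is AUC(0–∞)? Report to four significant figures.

AUC = 87.40 µg/mL·h

Trapezoidal AUC_0→8:
  [0→1]: (0.00+26.52)/2 × 1 = 13.26
  [1→1.25]: (26.52+25.40)/2 × 0.25 = 6.49
  [1.25→3.25]: (25.40+12.03)/2 × 2 = 37.43
  [3.25→4.25]: (12.03+7.93)/2 × 1 = 9.98
  [4.25→4.5]: (7.93+7.14)/2 × 0.25 = 1.88375
  [4.5→5]: (7.14+5.80)/2 × 0.5 = 3.235
  [5→8]: (5.80+1.65)/2 × 3 = 11.175
  Sum = 83.45375 µg/mL·h
Extrapolated tail: C_last / k_e = 1.65 / 0.418 = 3.947
AUC_0→∞ = 83.45375 + 3.947 = 87.40075 µg/mL·h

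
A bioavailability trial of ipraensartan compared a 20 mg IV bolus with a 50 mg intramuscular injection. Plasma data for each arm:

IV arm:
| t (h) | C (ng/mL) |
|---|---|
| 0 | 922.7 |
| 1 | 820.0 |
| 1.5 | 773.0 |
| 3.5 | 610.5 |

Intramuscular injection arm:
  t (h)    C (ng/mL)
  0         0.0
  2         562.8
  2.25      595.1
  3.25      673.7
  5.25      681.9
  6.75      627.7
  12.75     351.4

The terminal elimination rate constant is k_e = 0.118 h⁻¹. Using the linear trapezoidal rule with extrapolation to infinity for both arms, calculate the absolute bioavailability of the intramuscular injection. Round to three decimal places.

F = 0.490

Trapezoidal AUC_0→3.5 (IV):
  [0→1]: (922.7+820.0)/2 × 1 = 871.35
  [1→1.5]: (820.0+773.0)/2 × 0.5 = 398.25
  [1.5→3.5]: (773.0+610.5)/2 × 2 = 1383.5
  Sum = 2653.1 ng/mL·h
IV tail: 610.5/0.118 = 5173.729; AUC_iv,0→∞ = 2653.1 + 5173.729 = 7826.829 ng/mL·h
Trapezoidal AUC_0→12.75 (intramuscular injection):
  [0→2]: (0.0+562.8)/2 × 2 = 562.8
  [2→2.25]: (562.8+595.1)/2 × 0.25 = 144.7375
  [2.25→3.25]: (595.1+673.7)/2 × 1 = 634.4
  [3.25→5.25]: (673.7+681.9)/2 × 2 = 1355.6
  [5.25→6.75]: (681.9+627.7)/2 × 1.5 = 982.2
  [6.75→12.75]: (627.7+351.4)/2 × 6 = 2937.3
  Sum = 6617.0375 ng/mL·h
intramuscular injection tail: 351.4/0.118 = 2977.966; AUC_ev,0→∞ = 6617.0375 + 2977.966 = 9595.0035 ng/mL·h
F = (AUC_ev/D_ev)/(AUC_iv/D_iv) = (9595.0035/50)/(7826.829/20) = 191.90007/391.34145 = 0.4904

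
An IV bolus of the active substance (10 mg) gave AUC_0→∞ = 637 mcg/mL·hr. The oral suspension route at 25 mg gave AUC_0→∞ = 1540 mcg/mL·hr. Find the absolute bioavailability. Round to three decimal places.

F = 0.967

F = (AUC_ev / D_ev) / (AUC_iv / D_iv)
  = (1540/25) / (637/10)
  = 61.6 / 63.7 = 0.9670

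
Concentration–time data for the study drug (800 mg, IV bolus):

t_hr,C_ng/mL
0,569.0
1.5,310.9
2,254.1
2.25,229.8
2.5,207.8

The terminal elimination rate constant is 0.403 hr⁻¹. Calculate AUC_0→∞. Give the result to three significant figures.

Trapezoidal AUC_0→2.5:
  [0→1.5]: (569.0+310.9)/2 × 1.5 = 659.925
  [1.5→2]: (310.9+254.1)/2 × 0.5 = 141.25
  [2→2.25]: (254.1+229.8)/2 × 0.25 = 60.4875
  [2.25→2.5]: (229.8+207.8)/2 × 0.25 = 54.7
  Sum = 916.3625 ng/mL·hr
Extrapolated tail: C_last / k_e = 207.8 / 0.403 = 515.633
AUC_0→∞ = 916.3625 + 515.633 = 1431.9955 ng/mL·hr

AUC = 1430 ng/mL·hr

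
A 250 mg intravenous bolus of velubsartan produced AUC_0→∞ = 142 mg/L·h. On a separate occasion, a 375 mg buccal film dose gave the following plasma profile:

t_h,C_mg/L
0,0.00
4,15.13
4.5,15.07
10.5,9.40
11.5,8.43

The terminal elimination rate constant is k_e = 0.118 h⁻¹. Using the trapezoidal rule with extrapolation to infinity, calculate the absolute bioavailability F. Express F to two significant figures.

F = 0.90

Trapezoidal AUC_0→11.5 (buccal film):
  [0→4]: (0.00+15.13)/2 × 4 = 30.26
  [4→4.5]: (15.13+15.07)/2 × 0.5 = 7.55
  [4.5→10.5]: (15.07+9.40)/2 × 6 = 73.41
  [10.5→11.5]: (9.40+8.43)/2 × 1 = 8.915
  Sum = 120.135 mg/L·h
Tail: C_last/k_e = 8.43/0.118 = 71.441
AUC_0→∞ (buccal film) = 120.135 + 71.441 = 191.576 mg/L·h
F = (AUC_ev/D_ev)/(AUC_iv/D_iv) = (191.576/375)/(142/250) = 0.510869/0.568 = 0.8994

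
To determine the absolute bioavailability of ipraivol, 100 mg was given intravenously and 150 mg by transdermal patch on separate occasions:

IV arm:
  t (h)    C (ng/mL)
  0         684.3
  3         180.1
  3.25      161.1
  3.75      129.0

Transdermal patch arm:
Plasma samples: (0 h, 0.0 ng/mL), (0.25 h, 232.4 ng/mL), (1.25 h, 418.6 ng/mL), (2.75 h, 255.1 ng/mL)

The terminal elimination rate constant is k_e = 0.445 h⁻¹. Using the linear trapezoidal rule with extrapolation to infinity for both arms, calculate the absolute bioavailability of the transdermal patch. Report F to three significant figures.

Trapezoidal AUC_0→3.75 (IV):
  [0→3]: (684.3+180.1)/2 × 3 = 1296.6
  [3→3.25]: (180.1+161.1)/2 × 0.25 = 42.65
  [3.25→3.75]: (161.1+129.0)/2 × 0.5 = 72.525
  Sum = 1411.775 ng/mL·h
IV tail: 129.0/0.445 = 289.888; AUC_iv,0→∞ = 1411.775 + 289.888 = 1701.663 ng/mL·h
Trapezoidal AUC_0→2.75 (transdermal patch):
  [0→0.25]: (0.0+232.4)/2 × 0.25 = 29.05
  [0.25→1.25]: (232.4+418.6)/2 × 1 = 325.5
  [1.25→2.75]: (418.6+255.1)/2 × 1.5 = 505.275
  Sum = 859.825 ng/mL·h
transdermal patch tail: 255.1/0.445 = 573.258; AUC_ev,0→∞ = 859.825 + 573.258 = 1433.083 ng/mL·h
F = (AUC_ev/D_ev)/(AUC_iv/D_iv) = (1433.083/150)/(1701.663/100) = 9.55389/17.01663 = 0.5614

F = 0.561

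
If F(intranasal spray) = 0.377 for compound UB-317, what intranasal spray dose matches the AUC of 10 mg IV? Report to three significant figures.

For equal systemic exposure: F × D_ev = D_iv
D_ev = D_iv / F = 10 / 0.377 = 26.5252 mg

D_intranasal = 26.5 mg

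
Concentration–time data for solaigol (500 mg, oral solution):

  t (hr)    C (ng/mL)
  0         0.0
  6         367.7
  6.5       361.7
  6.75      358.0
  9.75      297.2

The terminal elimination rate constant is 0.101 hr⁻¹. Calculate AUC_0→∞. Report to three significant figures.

AUC = 5300 ng/mL·hr

Trapezoidal AUC_0→9.75:
  [0→6]: (0.0+367.7)/2 × 6 = 1103.1
  [6→6.5]: (367.7+361.7)/2 × 0.5 = 182.35
  [6.5→6.75]: (361.7+358.0)/2 × 0.25 = 89.9625
  [6.75→9.75]: (358.0+297.2)/2 × 3 = 982.8
  Sum = 2358.2125 ng/mL·hr
Extrapolated tail: C_last / k_e = 297.2 / 0.101 = 2942.574
AUC_0→∞ = 2358.2125 + 2942.574 = 5300.7865 ng/mL·hr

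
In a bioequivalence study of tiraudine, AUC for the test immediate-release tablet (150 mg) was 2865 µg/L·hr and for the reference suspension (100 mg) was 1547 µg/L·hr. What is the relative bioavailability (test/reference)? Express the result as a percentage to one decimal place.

F_rel = (AUC_test/D_test) / (AUC_ref/D_ref)
      = (2865/150) / (1547/100)
      = 19.1 / 15.47 = 1.2346 = 123.46%

F_rel = 123.5%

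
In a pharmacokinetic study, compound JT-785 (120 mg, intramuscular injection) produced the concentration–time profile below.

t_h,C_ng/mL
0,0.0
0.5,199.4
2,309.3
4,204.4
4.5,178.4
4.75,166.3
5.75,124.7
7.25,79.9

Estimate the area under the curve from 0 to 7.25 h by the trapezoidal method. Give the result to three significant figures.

AUC = 1380 ng/mL·h

Trapezoidal AUC_0→7.25:
  [0→0.5]: (0.0+199.4)/2 × 0.5 = 49.85
  [0.5→2]: (199.4+309.3)/2 × 1.5 = 381.525
  [2→4]: (309.3+204.4)/2 × 2 = 513.7
  [4→4.5]: (204.4+178.4)/2 × 0.5 = 95.7
  [4.5→4.75]: (178.4+166.3)/2 × 0.25 = 43.0875
  [4.75→5.75]: (166.3+124.7)/2 × 1 = 145.5
  [5.75→7.25]: (124.7+79.9)/2 × 1.5 = 153.45
  Sum = 1382.8125 ng/mL·h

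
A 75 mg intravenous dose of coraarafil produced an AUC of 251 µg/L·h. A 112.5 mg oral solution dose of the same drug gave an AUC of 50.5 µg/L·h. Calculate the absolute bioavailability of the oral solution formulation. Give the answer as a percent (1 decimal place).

F = (AUC_ev / D_ev) / (AUC_iv / D_iv)
  = (50.5/112.5) / (251/75)
  = 0.448889 / 3.34667 = 0.1341
  = 13.41%

F = 13.4%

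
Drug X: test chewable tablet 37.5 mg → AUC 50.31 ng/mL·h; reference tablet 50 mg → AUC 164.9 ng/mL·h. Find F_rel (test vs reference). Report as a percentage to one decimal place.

F_rel = 40.7%

F_rel = (AUC_test/D_test) / (AUC_ref/D_ref)
      = (50.31/37.5) / (164.9/50)
      = 1.3416 / 3.298 = 0.4068 = 40.68%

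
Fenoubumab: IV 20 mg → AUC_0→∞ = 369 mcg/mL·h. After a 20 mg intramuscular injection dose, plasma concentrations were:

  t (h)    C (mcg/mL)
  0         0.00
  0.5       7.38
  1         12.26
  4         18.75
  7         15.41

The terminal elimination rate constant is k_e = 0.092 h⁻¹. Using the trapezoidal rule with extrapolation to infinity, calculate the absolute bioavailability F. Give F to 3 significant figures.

Trapezoidal AUC_0→7 (intramuscular injection):
  [0→0.5]: (0.00+7.38)/2 × 0.5 = 1.845
  [0.5→1]: (7.38+12.26)/2 × 0.5 = 4.91
  [1→4]: (12.26+18.75)/2 × 3 = 46.515
  [4→7]: (18.75+15.41)/2 × 3 = 51.24
  Sum = 104.51 mcg/mL·h
Tail: C_last/k_e = 15.41/0.092 = 167.500
AUC_0→∞ (intramuscular injection) = 104.51 + 167.500 = 272.01 mcg/mL·h
F = (AUC_ev/D_ev)/(AUC_iv/D_iv) = (272.01/20)/(369/20) = 13.6005/18.45 = 0.7372

F = 0.737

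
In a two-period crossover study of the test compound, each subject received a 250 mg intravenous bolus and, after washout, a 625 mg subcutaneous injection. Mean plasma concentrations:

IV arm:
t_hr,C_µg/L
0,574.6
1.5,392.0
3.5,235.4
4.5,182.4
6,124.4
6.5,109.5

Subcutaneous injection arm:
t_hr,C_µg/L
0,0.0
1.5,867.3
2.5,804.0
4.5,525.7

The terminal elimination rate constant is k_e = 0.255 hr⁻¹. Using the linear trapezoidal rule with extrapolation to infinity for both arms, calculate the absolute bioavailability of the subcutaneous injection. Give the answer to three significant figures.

F = 0.856

Trapezoidal AUC_0→6.5 (IV):
  [0→1.5]: (574.6+392.0)/2 × 1.5 = 724.95
  [1.5→3.5]: (392.0+235.4)/2 × 2 = 627.4
  [3.5→4.5]: (235.4+182.4)/2 × 1 = 208.9
  [4.5→6]: (182.4+124.4)/2 × 1.5 = 230.1
  [6→6.5]: (124.4+109.5)/2 × 0.5 = 58.475
  Sum = 1849.825 µg/L·hr
IV tail: 109.5/0.255 = 429.412; AUC_iv,0→∞ = 1849.825 + 429.412 = 2279.237 µg/L·hr
Trapezoidal AUC_0→4.5 (subcutaneous injection):
  [0→1.5]: (0.0+867.3)/2 × 1.5 = 650.475
  [1.5→2.5]: (867.3+804.0)/2 × 1 = 835.65
  [2.5→4.5]: (804.0+525.7)/2 × 2 = 1329.7
  Sum = 2815.825 µg/L·hr
subcutaneous injection tail: 525.7/0.255 = 2061.569; AUC_ev,0→∞ = 2815.825 + 2061.569 = 4877.394 µg/L·hr
F = (AUC_ev/D_ev)/(AUC_iv/D_iv) = (4877.394/625)/(2279.237/250) = 7.8038304/9.116948 = 0.8560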